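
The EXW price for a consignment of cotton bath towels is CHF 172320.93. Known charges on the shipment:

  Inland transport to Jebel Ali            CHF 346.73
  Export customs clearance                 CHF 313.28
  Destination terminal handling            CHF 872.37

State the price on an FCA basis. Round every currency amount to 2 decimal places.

Not relevant to the conversion: destination terminal — on the buyer under both terms; not part of either seller's price.
From EXW to FCA, the seller additionally bears: inland to port, export clearance.
FCA price = 172320.93 + 346.73 + 313.28 = 172980.94

FCA price: CHF 172980.94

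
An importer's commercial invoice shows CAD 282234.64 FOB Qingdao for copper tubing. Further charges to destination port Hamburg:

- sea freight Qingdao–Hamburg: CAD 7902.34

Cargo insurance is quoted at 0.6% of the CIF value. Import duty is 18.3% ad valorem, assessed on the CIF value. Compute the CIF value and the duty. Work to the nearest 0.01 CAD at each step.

CIF value: CAD 291888.31; import duty: CAD 53415.56

Let C be the CIF value. C = FOB price + freight + 0.6% × C
C − 0.6% × C = 282234.64 + 7902.34
0.994 × C = 290136.98
C = 290136.98 / 0.994 = 291888.31
Insurance premium = 0.6% × 291888.31 = 1751.33
Import duty = 291888.31 × 18.3% = 53415.56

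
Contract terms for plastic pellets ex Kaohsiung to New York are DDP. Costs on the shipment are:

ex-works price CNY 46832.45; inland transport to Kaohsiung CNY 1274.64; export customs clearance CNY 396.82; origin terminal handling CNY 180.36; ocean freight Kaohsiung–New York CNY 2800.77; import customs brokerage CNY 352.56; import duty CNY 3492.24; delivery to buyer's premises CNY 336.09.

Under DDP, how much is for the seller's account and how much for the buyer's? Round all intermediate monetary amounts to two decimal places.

Seller: CNY 55665.93; buyer: CNY 0.00

DDP: the seller bears all costs including import duty.
Seller's account: goods 46832.45 + inland to port 1274.64 + export clearance 396.82 + origin terminal 180.36 + freight 2800.77 + brokerage 352.56 + duty 3492.24 + delivery 336.09 = 55665.93
Buyer's account: 0.00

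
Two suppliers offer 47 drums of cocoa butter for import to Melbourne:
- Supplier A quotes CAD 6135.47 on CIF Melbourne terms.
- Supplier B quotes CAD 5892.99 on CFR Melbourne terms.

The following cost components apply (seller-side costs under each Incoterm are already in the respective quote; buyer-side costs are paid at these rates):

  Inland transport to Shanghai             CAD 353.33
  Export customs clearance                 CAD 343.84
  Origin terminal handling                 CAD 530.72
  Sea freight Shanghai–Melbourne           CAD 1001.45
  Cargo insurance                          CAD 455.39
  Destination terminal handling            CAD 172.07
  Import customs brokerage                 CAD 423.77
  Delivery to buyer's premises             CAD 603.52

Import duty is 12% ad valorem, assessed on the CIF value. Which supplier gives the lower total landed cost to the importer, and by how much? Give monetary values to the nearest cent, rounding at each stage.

Supplier A is cheaper by CAD 238.46

Supplier A (CIF):
The CIF price already equals the CIF value: 6135.47
Import duty = 6135.47 × 12% = 736.26
Buyer bears (A): 172.07 + 423.77 + 603.52 = 1199.36
Landed cost (A) = invoice 6135.47 + 1199.36 + duty 736.26 = 8071.09
Supplier B (CFR):
CIF value = CFR price + insurance = 5892.99 + 455.39 = 6348.38
Import duty = 6348.38 × 12% = 761.81
Buyer bears (B): 455.39 + 172.07 + 423.77 + 603.52 = 1654.75
Landed cost (B) = invoice 5892.99 + 1654.75 + duty 761.81 = 8309.55
Difference = |8071.09 − 8309.55| = 238.46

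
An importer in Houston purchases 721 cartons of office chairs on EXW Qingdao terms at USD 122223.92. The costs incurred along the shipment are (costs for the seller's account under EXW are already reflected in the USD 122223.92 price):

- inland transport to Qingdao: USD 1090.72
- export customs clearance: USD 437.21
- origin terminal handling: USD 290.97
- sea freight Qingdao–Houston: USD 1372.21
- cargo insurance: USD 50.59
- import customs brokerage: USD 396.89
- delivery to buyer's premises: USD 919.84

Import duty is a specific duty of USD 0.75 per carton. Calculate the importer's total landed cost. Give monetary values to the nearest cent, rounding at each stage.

Total landed cost: USD 127323.10

EXW: the seller makes goods available at their premises; the buyer bears all onward costs.
CIF value = EXW price + inland to port + export clearance + origin terminal + freight + insurance = 122223.92 + 1090.72 + 437.21 + 290.97 + 1372.21 + 50.59 = 125465.62
Import duty = 721 × 0.75 = 540.75
Buyer bears: inland to port 1090.72 + export clearance 437.21 + origin terminal 290.97 + freight 1372.21 + insurance 50.59 + brokerage 396.89 + delivery 919.84 + duty 540.75 = 5099.18
Landed cost = invoice 122223.92 + 5099.18 = 127323.10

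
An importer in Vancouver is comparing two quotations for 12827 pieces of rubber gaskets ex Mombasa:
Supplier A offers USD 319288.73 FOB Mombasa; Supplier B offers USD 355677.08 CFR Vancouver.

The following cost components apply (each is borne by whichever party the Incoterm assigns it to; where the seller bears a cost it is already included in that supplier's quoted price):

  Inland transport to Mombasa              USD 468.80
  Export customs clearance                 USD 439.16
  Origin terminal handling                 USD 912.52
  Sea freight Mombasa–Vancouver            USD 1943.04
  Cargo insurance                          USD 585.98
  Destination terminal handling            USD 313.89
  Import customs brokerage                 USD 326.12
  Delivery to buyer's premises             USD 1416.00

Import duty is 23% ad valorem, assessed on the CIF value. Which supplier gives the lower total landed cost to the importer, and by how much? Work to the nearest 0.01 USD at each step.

Supplier A is cheaper by USD 42367.73

Supplier A (FOB):
CIF value = FOB price + freight + insurance = 319288.73 + 1943.04 + 585.98 = 321817.75
Import duty = 321817.75 × 23% = 74018.08
Buyer bears (A): 1943.04 + 585.98 + 313.89 + 326.12 + 1416.00 = 4585.03
Landed cost (A) = invoice 319288.73 + 4585.03 + duty 74018.08 = 397891.84
Supplier B (CFR):
CIF value = CFR price + insurance = 355677.08 + 585.98 = 356263.06
Import duty = 356263.06 × 23% = 81940.50
Buyer bears (B): 585.98 + 313.89 + 326.12 + 1416.00 = 2641.99
Landed cost (B) = invoice 355677.08 + 2641.99 + duty 81940.50 = 440259.57
Difference = |397891.84 − 440259.57| = 42367.73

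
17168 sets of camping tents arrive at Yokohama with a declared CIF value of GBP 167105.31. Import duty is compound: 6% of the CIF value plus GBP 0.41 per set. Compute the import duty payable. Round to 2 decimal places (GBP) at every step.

Import duty: GBP 17065.20

Ad valorem component: 167105.31 × 6% = 10026.32
Specific component: 17168 × 0.41 = 7038.88
Import duty = 10026.32 + 7038.88 = 17065.20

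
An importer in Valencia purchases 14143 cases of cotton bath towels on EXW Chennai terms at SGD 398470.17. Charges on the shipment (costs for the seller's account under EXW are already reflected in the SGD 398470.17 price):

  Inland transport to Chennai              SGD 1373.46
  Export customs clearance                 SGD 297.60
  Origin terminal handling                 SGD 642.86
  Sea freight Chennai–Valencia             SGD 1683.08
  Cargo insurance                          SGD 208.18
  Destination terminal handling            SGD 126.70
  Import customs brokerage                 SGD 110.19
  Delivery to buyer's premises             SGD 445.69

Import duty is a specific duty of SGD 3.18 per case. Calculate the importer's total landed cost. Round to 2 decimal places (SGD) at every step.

EXW: the seller makes goods available at their premises; the buyer bears all onward costs.
CIF value = EXW price + inland to port + export clearance + origin terminal + freight + insurance = 398470.17 + 1373.46 + 297.60 + 642.86 + 1683.08 + 208.18 = 402675.35
Import duty = 14143 × 3.18 = 44974.74
Buyer bears: inland to port 1373.46 + export clearance 297.60 + origin terminal 642.86 + freight 1683.08 + insurance 208.18 + destination terminal 126.70 + brokerage 110.19 + delivery 445.69 + duty 44974.74 = 49862.50
Landed cost = invoice 398470.17 + 49862.50 = 448332.67

Total landed cost: SGD 448332.67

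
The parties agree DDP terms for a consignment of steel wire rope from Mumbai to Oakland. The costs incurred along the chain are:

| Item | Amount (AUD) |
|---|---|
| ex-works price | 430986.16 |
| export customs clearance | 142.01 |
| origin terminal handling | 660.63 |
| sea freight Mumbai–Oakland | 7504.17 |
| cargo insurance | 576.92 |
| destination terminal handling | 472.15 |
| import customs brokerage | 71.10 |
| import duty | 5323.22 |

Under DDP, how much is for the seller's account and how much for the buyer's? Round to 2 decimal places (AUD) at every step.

DDP: the seller bears all costs including import duty.
Seller's account: goods 430986.16 + export clearance 142.01 + origin terminal 660.63 + freight 7504.17 + insurance 576.92 + destination terminal 472.15 + brokerage 71.10 + duty 5323.22 = 445736.36
Buyer's account: 0.00

Seller: AUD 445736.36; buyer: AUD 0.00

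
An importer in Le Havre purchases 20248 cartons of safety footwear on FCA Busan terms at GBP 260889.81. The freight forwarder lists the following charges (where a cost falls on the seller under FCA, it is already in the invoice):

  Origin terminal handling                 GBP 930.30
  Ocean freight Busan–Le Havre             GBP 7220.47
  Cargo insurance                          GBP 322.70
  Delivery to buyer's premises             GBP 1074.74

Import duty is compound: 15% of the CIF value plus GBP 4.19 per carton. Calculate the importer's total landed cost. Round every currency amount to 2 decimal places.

FCA: the seller delivers export-cleared goods to the carrier; the buyer bears costs from that point.
CIF value = FCA price + origin terminal + freight + insurance = 260889.81 + 930.30 + 7220.47 + 322.70 = 269363.28
Ad valorem component: 269363.28 × 15% = 40404.49
Specific component: 20248 × 4.19 = 84839.12
Import duty = 40404.49 + 84839.12 = 125243.61
Buyer bears: origin terminal 930.30 + freight 7220.47 + insurance 322.70 + delivery 1074.74 + duty 125243.61 = 134791.82
Landed cost = invoice 260889.81 + 134791.82 = 395681.63

Total landed cost: GBP 395681.63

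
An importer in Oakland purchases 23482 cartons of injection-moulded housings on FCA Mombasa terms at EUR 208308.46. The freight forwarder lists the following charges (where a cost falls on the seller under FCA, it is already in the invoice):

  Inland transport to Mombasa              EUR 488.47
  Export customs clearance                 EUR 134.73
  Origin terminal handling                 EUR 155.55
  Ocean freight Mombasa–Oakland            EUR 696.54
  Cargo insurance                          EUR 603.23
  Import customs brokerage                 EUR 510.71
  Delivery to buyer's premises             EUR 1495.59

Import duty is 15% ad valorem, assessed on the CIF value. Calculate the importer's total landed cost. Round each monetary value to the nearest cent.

FCA: the seller delivers export-cleared goods to the carrier; the buyer bears costs from that point.
Already in the invoice (seller's account under FCA): inland to port, export clearance — exclude.
CIF value = FCA price + origin terminal + freight + insurance = 208308.46 + 155.55 + 696.54 + 603.23 = 209763.78
Import duty = 209763.78 × 15% = 31464.57
Buyer bears: origin terminal 155.55 + freight 696.54 + insurance 603.23 + brokerage 510.71 + delivery 1495.59 + duty 31464.57 = 34926.19
Landed cost = invoice 208308.46 + 34926.19 = 243234.65

Total landed cost: EUR 243234.65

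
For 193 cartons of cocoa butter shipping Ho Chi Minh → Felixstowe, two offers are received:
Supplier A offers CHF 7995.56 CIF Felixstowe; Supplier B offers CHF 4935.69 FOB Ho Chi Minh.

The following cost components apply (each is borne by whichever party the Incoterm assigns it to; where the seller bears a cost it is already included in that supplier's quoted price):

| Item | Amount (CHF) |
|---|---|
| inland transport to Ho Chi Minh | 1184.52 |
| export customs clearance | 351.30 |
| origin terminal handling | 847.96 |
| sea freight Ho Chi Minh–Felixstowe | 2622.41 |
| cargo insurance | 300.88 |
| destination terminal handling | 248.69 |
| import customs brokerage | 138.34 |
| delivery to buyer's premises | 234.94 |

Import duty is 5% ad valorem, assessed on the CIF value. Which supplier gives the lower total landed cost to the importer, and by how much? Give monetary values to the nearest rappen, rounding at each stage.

Supplier A (CIF):
The CIF price already equals the CIF value: 7995.56
Import duty = 7995.56 × 5% = 399.78
Buyer bears (A): 248.69 + 138.34 + 234.94 = 621.97
Landed cost (A) = invoice 7995.56 + 621.97 + duty 399.78 = 9017.31
Supplier B (FOB):
CIF value = FOB price + freight + insurance = 4935.69 + 2622.41 + 300.88 = 7858.98
Import duty = 7858.98 × 5% = 392.95
Buyer bears (B): 2622.41 + 300.88 + 248.69 + 138.34 + 234.94 = 3545.26
Landed cost (B) = invoice 4935.69 + 3545.26 + duty 392.95 = 8873.90
Difference = |9017.31 − 8873.90| = 143.41

Supplier B is cheaper by CHF 143.41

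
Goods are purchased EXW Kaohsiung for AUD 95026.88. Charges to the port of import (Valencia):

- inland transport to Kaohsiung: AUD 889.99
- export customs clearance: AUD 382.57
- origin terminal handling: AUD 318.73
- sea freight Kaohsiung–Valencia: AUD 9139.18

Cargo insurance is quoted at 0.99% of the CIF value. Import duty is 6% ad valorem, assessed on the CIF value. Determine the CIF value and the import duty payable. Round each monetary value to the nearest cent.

Let C be the CIF value. C = EXW price + pre-shipment costs + freight + 0.99% × C
C − 0.99% × C = 95026.88 + 889.99 + 382.57 + 318.73 + 9139.18
0.9901 × C = 105757.35
C = 105757.35 / 0.9901 = 106814.82
Insurance premium = 0.99% × 106814.82 = 1057.47
Import duty = 106814.82 × 6% = 6408.89

CIF value: AUD 106814.82; import duty: AUD 6408.89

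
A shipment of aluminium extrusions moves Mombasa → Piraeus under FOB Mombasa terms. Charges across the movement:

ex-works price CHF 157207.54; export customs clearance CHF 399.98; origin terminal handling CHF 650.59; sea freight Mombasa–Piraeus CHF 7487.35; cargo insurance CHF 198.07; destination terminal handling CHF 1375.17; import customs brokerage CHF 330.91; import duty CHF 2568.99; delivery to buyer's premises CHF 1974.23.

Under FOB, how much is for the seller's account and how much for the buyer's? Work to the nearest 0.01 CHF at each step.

FOB: the seller bears costs until goods are on board at the origin port; the buyer bears freight, insurance and all costs thereafter.
Seller's account: goods 157207.54 + export clearance 399.98 + origin terminal 650.59 = 158258.11
Buyer's account: freight 7487.35 + insurance 198.07 + destination terminal 1375.17 + brokerage 330.91 + duty 2568.99 + delivery 1974.23 = 13934.72

Seller: CHF 158258.11; buyer: CHF 13934.72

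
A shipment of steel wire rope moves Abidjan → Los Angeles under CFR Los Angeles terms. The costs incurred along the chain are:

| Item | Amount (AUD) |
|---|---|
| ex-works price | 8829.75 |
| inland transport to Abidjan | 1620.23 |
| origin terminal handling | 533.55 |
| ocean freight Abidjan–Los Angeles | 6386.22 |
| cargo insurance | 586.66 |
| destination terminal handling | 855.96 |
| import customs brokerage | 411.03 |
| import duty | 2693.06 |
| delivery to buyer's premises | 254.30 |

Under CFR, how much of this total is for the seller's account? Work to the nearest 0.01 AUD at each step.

CFR: the seller pays costs through ocean freight to the destination port, but not insurance.
Seller's account: goods 8829.75 + inland to port 1620.23 + origin terminal 533.55 + freight 6386.22 = 17369.75
Buyer's account: insurance 586.66 + destination terminal 855.96 + brokerage 411.03 + duty 2693.06 + delivery 254.30 = 4801.01

Seller's account: AUD 17369.75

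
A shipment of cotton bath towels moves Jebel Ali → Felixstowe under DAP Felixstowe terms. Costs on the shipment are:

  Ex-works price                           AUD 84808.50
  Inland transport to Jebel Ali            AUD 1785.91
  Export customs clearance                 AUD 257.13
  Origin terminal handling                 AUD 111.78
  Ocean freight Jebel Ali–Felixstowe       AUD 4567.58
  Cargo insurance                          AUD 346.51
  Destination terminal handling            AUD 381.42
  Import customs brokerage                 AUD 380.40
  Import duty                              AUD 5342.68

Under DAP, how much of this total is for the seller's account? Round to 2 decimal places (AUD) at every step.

Seller's account: AUD 92258.83

DAP: the seller bears all costs to the named destination except import duty and clearance.
Seller's account: goods 84808.50 + inland to port 1785.91 + export clearance 257.13 + origin terminal 111.78 + freight 4567.58 + insurance 346.51 + destination terminal 381.42 = 92258.83
Buyer's account: brokerage 380.40 + duty 5342.68 = 5723.08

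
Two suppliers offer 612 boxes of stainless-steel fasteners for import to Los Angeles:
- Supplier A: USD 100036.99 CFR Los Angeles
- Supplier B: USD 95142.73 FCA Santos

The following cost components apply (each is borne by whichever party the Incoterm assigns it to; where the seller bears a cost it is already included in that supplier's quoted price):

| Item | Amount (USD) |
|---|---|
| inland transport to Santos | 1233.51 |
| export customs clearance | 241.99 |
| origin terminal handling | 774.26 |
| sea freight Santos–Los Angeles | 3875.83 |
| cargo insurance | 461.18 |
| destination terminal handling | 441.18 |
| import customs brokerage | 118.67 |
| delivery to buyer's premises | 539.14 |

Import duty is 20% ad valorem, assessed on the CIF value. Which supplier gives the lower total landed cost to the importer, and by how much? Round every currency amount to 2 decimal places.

Supplier A (CFR):
CIF value = CFR price + insurance = 100036.99 + 461.18 = 100498.17
Import duty = 100498.17 × 20% = 20099.63
Buyer bears (A): 461.18 + 441.18 + 118.67 + 539.14 = 1560.17
Landed cost (A) = invoice 100036.99 + 1560.17 + duty 20099.63 = 121696.79
Supplier B (FCA):
CIF value = FCA price + origin terminal + freight + insurance = 95142.73 + 774.26 + 3875.83 + 461.18 = 100254.00
Import duty = 100254.00 × 20% = 20050.80
Buyer bears (B): 774.26 + 3875.83 + 461.18 + 441.18 + 118.67 + 539.14 = 6210.26
Landed cost (B) = invoice 95142.73 + 6210.26 + duty 20050.80 = 121403.79
Difference = |121696.79 − 121403.79| = 293.00

Supplier B is cheaper by USD 293.00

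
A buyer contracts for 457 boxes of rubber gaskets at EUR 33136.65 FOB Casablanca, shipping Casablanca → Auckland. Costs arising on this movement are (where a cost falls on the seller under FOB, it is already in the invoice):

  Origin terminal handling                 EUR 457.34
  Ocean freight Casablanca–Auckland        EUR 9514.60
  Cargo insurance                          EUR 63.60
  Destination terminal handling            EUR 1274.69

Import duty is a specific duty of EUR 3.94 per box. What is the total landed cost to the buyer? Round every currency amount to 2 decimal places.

FOB: the seller bears costs until goods are on board at the origin port; the buyer bears freight, insurance and all costs thereafter.
Already in the invoice (seller's account under FOB): origin terminal — exclude.
CIF value = FOB price + freight + insurance = 33136.65 + 9514.60 + 63.60 = 42714.85
Import duty = 457 × 3.94 = 1800.58
Buyer bears: freight 9514.60 + insurance 63.60 + destination terminal 1274.69 + duty 1800.58 = 12653.47
Landed cost = invoice 33136.65 + 12653.47 = 45790.12

Total landed cost: EUR 45790.12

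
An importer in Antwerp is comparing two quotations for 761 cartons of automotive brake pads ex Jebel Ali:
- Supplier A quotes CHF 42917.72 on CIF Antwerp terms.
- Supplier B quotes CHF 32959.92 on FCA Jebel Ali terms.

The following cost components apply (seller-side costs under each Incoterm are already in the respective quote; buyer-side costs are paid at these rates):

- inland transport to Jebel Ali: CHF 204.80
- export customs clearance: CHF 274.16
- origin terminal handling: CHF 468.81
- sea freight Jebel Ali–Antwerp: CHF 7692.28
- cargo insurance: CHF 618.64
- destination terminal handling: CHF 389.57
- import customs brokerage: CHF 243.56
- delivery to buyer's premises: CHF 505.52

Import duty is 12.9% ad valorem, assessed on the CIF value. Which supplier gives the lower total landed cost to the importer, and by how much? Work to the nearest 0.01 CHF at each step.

Supplier B is cheaper by CHF 1330.05

Supplier A (CIF):
The CIF price already equals the CIF value: 42917.72
Import duty = 42917.72 × 12.9% = 5536.39
Buyer bears (A): 389.57 + 243.56 + 505.52 = 1138.65
Landed cost (A) = invoice 42917.72 + 1138.65 + duty 5536.39 = 49592.76
Supplier B (FCA):
CIF value = FCA price + origin terminal + freight + insurance = 32959.92 + 468.81 + 7692.28 + 618.64 = 41739.65
Import duty = 41739.65 × 12.9% = 5384.41
Buyer bears (B): 468.81 + 7692.28 + 618.64 + 389.57 + 243.56 + 505.52 = 9918.38
Landed cost (B) = invoice 32959.92 + 9918.38 + duty 5384.41 = 48262.71
Difference = |49592.76 − 48262.71| = 1330.05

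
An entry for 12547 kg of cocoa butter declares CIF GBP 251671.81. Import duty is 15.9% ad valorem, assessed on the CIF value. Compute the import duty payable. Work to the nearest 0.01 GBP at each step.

Import duty: GBP 40015.82

Import duty = 251671.81 × 15.9% = 40015.82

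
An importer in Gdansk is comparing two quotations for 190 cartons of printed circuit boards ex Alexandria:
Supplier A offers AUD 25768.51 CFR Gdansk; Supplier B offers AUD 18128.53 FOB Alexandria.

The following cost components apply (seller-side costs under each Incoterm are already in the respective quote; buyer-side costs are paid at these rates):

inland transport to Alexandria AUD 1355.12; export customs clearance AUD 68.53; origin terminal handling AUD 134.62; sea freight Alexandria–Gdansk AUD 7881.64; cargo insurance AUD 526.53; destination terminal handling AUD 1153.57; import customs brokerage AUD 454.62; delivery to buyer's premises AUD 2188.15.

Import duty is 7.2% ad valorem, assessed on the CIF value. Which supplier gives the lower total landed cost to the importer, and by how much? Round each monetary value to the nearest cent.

Supplier A is cheaper by AUD 259.06

Supplier A (CFR):
CIF value = CFR price + insurance = 25768.51 + 526.53 = 26295.04
Import duty = 26295.04 × 7.2% = 1893.24
Buyer bears (A): 526.53 + 1153.57 + 454.62 + 2188.15 = 4322.87
Landed cost (A) = invoice 25768.51 + 4322.87 + duty 1893.24 = 31984.62
Supplier B (FOB):
CIF value = FOB price + freight + insurance = 18128.53 + 7881.64 + 526.53 = 26536.70
Import duty = 26536.70 × 7.2% = 1910.64
Buyer bears (B): 7881.64 + 526.53 + 1153.57 + 454.62 + 2188.15 = 12204.51
Landed cost (B) = invoice 18128.53 + 12204.51 + duty 1910.64 = 32243.68
Difference = |31984.62 − 32243.68| = 259.06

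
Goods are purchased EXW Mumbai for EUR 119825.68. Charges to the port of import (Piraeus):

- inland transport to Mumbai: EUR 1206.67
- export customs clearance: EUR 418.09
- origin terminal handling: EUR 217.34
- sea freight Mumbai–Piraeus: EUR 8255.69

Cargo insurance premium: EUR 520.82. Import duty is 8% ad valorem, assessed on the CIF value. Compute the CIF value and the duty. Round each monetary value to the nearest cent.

CIF value: EUR 130444.29; import duty: EUR 10435.54

CIF = EXW price + pre-shipment costs + freight + insurance
CIF = 119825.68 + 1206.67 + 418.09 + 217.34 + 8255.69 + 520.82 = 130444.29
Import duty = 130444.29 × 8% = 10435.54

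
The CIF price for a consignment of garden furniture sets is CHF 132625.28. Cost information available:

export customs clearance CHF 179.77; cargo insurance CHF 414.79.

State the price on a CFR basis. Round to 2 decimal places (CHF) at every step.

Not relevant to the conversion: export clearance — on the seller under both CIF and CFR; already in the CIF price and stays in the CFR price.
From CIF to CFR, the seller no longer bears: insurance.
CFR price = 132625.28 − 414.79 = 132210.49

CFR price: CHF 132210.49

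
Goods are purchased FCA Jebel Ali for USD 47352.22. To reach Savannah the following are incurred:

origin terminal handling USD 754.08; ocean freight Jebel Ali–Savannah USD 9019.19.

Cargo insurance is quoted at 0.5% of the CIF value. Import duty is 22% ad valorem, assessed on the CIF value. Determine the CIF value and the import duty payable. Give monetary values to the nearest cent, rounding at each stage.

CIF value: USD 57412.55; import duty: USD 12630.76

Let C be the CIF value. C = FCA price + pre-shipment costs + freight + 0.5% × C
C − 0.5% × C = 47352.22 + 754.08 + 9019.19
0.995 × C = 57125.49
C = 57125.49 / 0.995 = 57412.55
Insurance premium = 0.5% × 57412.55 = 287.06
Import duty = 57412.55 × 22% = 12630.76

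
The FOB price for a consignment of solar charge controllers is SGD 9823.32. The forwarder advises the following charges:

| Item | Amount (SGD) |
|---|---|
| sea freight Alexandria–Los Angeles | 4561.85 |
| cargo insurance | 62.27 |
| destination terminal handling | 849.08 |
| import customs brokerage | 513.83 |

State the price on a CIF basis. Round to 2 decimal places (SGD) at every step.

Not relevant to the conversion: brokerage, destination terminal — on the buyer under both terms; not part of either seller's price.
From FOB to CIF, the seller additionally bears: freight, insurance.
CIF price = 9823.32 + 4561.85 + 62.27 = 14447.44

CIF price: SGD 14447.44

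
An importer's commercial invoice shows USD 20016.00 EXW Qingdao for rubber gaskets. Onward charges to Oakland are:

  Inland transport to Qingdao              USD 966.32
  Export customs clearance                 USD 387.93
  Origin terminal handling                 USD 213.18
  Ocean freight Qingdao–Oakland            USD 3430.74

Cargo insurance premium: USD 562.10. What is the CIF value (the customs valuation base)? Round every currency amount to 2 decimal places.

CIF = EXW price + pre-shipment costs + freight + insurance
CIF = 20016.00 + 966.32 + 387.93 + 213.18 + 3430.74 + 562.10 = 25576.27

CIF value: USD 25576.27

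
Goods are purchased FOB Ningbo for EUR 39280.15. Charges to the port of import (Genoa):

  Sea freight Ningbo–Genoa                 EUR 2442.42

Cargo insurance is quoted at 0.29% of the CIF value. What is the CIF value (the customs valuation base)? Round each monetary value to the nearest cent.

Let C be the CIF value. C = FOB price + freight + 0.29% × C
C − 0.29% × C = 39280.15 + 2442.42
0.9971 × C = 41722.57
C = 41722.57 / 0.9971 = 41843.92
Insurance premium = 0.29% × 41843.92 = 121.35

CIF value: EUR 41843.92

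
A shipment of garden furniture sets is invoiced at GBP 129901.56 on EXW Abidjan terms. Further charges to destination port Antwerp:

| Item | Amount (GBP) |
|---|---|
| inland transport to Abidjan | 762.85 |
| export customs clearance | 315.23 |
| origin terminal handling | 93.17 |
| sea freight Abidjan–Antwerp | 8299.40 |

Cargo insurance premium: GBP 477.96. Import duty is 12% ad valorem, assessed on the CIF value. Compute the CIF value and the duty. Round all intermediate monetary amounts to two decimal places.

CIF = EXW price + pre-shipment costs + freight + insurance
CIF = 129901.56 + 762.85 + 315.23 + 93.17 + 8299.40 + 477.96 = 139850.17
Import duty = 139850.17 × 12% = 16782.02

CIF value: GBP 139850.17; import duty: GBP 16782.02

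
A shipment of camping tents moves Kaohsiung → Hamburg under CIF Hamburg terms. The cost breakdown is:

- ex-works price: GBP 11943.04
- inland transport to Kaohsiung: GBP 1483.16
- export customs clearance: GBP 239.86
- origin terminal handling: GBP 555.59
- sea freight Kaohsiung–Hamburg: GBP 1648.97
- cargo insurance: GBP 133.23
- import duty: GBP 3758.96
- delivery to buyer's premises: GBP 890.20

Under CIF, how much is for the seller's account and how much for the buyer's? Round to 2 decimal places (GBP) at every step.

Seller: GBP 16003.85; buyer: GBP 4649.16

CIF: the seller pays costs through ocean freight and marine insurance to the destination port.
Seller's account: goods 11943.04 + inland to port 1483.16 + export clearance 239.86 + origin terminal 555.59 + freight 1648.97 + insurance 133.23 = 16003.85
Buyer's account: duty 3758.96 + delivery 890.20 = 4649.16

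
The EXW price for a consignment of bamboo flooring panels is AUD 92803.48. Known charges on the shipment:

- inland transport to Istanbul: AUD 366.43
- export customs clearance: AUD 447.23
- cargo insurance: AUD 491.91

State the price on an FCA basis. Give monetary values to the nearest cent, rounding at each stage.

FCA price: AUD 93617.14

Not relevant to the conversion: insurance — on the buyer under both terms; not part of either seller's price.
From EXW to FCA, the seller additionally bears: inland to port, export clearance.
FCA price = 92803.48 + 366.43 + 447.23 = 93617.14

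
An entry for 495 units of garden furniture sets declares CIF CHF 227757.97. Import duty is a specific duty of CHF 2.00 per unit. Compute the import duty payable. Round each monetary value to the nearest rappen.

Import duty: CHF 990.00

Import duty = 495 × 2.00 = 990.00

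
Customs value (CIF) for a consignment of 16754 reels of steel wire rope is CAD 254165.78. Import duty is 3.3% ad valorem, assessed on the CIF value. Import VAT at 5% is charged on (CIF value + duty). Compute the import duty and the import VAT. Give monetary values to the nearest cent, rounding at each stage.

Import duty = 254165.78 × 3.3% = 8387.47
VAT base = CIF + duty = 254165.78 + 8387.47 = 262553.25
Import VAT = 262553.25 × 5% = 13127.66

Import duty: CAD 8387.47; import VAT: CAD 13127.66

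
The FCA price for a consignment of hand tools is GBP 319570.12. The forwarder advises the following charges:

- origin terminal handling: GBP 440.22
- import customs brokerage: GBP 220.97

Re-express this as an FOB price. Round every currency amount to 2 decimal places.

FOB price: GBP 320010.34

Not relevant to the conversion: brokerage — on the buyer under both terms; not part of either seller's price.
From FCA to FOB, the seller additionally bears: origin terminal.
FOB price = 319570.12 + 440.22 = 320010.34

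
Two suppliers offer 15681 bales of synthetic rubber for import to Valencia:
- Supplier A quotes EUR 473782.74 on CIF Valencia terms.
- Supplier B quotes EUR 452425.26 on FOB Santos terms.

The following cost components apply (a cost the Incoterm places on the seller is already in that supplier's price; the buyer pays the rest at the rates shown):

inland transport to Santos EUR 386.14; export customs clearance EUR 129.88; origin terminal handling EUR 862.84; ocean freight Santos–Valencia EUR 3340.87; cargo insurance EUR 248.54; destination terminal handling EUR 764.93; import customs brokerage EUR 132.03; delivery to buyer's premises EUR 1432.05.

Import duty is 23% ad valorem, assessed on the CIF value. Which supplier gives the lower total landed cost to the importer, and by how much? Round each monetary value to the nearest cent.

Supplier B is cheaper by EUR 21854.73

Supplier A (CIF):
The CIF price already equals the CIF value: 473782.74
Import duty = 473782.74 × 23% = 108970.03
Buyer bears (A): 764.93 + 132.03 + 1432.05 = 2329.01
Landed cost (A) = invoice 473782.74 + 2329.01 + duty 108970.03 = 585081.78
Supplier B (FOB):
CIF value = FOB price + freight + insurance = 452425.26 + 3340.87 + 248.54 = 456014.67
Import duty = 456014.67 × 23% = 104883.37
Buyer bears (B): 3340.87 + 248.54 + 764.93 + 132.03 + 1432.05 = 5918.42
Landed cost (B) = invoice 452425.26 + 5918.42 + duty 104883.37 = 563227.05
Difference = |585081.78 − 563227.05| = 21854.73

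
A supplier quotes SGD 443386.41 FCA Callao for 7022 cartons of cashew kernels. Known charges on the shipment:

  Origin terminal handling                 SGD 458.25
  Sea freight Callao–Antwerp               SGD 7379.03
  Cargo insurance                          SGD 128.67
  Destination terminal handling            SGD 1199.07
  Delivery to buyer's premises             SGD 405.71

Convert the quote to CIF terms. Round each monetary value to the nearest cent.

Not relevant to the conversion: destination terminal, delivery — on the buyer under both terms; not part of either seller's price.
From FCA to CIF, the seller additionally bears: origin terminal, freight, insurance.
CIF price = 443386.41 + 458.25 + 7379.03 + 128.67 = 451352.36

CIF price: SGD 451352.36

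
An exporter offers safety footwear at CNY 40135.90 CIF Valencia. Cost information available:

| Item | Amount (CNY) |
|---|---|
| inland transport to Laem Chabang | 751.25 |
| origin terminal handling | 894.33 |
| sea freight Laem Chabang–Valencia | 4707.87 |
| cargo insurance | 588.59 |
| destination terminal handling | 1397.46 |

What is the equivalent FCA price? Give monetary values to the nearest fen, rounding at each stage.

Not relevant to the conversion: inland to port — on the seller under both CIF and FCA; already in the CIF price and stays in the FCA price. destination terminal — on the buyer under both terms; not part of either seller's price.
From CIF to FCA, the seller no longer bears: origin terminal, freight, insurance.
FCA price = 40135.90 − 894.33 − 4707.87 − 588.59 = 33945.11

FCA price: CNY 33945.11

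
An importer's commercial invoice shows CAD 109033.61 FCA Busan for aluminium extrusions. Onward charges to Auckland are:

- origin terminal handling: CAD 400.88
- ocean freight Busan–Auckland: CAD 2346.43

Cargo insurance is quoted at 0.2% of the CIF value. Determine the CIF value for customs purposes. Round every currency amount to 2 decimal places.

CIF value: CAD 112004.93

Let C be the CIF value. C = FCA price + pre-shipment costs + freight + 0.2% × C
C − 0.2% × C = 109033.61 + 400.88 + 2346.43
0.998 × C = 111780.92
C = 111780.92 / 0.998 = 112004.93
Insurance premium = 0.2% × 112004.93 = 224.01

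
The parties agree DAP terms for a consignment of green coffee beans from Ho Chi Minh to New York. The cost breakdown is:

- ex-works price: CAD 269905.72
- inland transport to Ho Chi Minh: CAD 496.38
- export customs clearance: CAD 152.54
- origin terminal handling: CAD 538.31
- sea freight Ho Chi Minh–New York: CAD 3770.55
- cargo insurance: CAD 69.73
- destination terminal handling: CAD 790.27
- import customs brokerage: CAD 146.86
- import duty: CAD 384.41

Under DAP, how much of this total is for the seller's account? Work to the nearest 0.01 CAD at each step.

Seller's account: CAD 275723.50

DAP: the seller bears all costs to the named destination except import duty and clearance.
Seller's account: goods 269905.72 + inland to port 496.38 + export clearance 152.54 + origin terminal 538.31 + freight 3770.55 + insurance 69.73 + destination terminal 790.27 = 275723.50
Buyer's account: brokerage 146.86 + duty 384.41 = 531.27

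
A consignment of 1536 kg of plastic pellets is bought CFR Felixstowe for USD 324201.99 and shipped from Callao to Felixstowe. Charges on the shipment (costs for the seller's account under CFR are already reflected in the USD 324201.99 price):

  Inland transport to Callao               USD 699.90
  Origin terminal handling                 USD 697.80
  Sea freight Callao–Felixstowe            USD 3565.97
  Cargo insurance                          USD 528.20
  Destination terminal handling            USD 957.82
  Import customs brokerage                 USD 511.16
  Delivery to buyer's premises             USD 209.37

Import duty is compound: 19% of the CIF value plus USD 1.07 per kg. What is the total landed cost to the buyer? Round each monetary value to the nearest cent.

Total landed cost: USD 389750.80

CFR: the seller pays costs through ocean freight to the destination port, but not insurance.
Already in the invoice (seller's account under CFR): inland to port, origin terminal, freight — exclude.
CIF value = CFR price + insurance = 324201.99 + 528.20 = 324730.19
Ad valorem component: 324730.19 × 19% = 61698.74
Specific component: 1536 × 1.07 = 1643.52
Import duty = 61698.74 + 1643.52 = 63342.26
Buyer bears: insurance 528.20 + destination terminal 957.82 + brokerage 511.16 + delivery 209.37 + duty 63342.26 = 65548.81
Landed cost = invoice 324201.99 + 65548.81 = 389750.80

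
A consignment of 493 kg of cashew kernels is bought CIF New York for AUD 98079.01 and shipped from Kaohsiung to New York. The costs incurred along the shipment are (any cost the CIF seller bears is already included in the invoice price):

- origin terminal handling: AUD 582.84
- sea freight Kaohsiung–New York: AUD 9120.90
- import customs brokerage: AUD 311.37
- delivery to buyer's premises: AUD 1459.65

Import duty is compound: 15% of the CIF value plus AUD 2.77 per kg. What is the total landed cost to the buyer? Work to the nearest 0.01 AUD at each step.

Total landed cost: AUD 115927.49

CIF: the seller pays costs through ocean freight and marine insurance to the destination port.
Already in the invoice (seller's account under CIF): origin terminal, freight — exclude.
The CIF price already equals the CIF value: 98079.01
Ad valorem component: 98079.01 × 15% = 14711.85
Specific component: 493 × 2.77 = 1365.61
Import duty = 14711.85 + 1365.61 = 16077.46
Buyer bears: brokerage 311.37 + delivery 1459.65 + duty 16077.46 = 17848.48
Landed cost = invoice 98079.01 + 17848.48 = 115927.49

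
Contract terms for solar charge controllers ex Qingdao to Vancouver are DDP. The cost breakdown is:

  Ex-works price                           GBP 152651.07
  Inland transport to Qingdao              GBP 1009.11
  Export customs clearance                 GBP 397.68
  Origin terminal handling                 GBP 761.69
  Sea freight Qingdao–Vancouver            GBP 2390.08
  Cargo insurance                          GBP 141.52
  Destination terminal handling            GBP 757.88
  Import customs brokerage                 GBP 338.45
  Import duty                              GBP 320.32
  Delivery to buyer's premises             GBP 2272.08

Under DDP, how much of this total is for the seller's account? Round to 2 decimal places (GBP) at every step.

DDP: the seller bears all costs including import duty.
Seller's account: goods 152651.07 + inland to port 1009.11 + export clearance 397.68 + origin terminal 761.69 + freight 2390.08 + insurance 141.52 + destination terminal 757.88 + brokerage 338.45 + duty 320.32 + delivery 2272.08 = 161039.88
Buyer's account: 0.00

Seller's account: GBP 161039.88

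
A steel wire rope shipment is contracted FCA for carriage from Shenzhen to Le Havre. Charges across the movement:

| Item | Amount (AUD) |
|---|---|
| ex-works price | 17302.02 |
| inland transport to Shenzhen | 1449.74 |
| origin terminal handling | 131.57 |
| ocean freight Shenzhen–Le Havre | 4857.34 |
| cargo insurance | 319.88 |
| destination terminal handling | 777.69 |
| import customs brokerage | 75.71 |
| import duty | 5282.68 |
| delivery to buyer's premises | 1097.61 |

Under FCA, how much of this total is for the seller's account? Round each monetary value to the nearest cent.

FCA: the seller delivers export-cleared goods to the carrier; the buyer bears costs from that point.
Seller's account: goods 17302.02 + inland to port 1449.74 = 18751.76
Buyer's account: origin terminal 131.57 + freight 4857.34 + insurance 319.88 + destination terminal 777.69 + brokerage 75.71 + duty 5282.68 + delivery 1097.61 = 12542.48

Seller's account: AUD 18751.76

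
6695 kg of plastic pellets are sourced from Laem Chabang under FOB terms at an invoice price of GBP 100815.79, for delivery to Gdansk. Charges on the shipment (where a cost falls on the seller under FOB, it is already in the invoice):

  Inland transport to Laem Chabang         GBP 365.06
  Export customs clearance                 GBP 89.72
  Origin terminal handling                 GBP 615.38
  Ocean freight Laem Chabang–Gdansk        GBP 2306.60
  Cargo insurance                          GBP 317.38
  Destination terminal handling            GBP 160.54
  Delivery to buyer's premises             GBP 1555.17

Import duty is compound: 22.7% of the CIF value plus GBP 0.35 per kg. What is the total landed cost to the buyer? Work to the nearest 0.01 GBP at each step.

Total landed cost: GBP 130979.56

FOB: the seller bears costs until goods are on board at the origin port; the buyer bears freight, insurance and all costs thereafter.
Already in the invoice (seller's account under FOB): inland to port, export clearance, origin terminal — exclude.
CIF value = FOB price + freight + insurance = 100815.79 + 2306.60 + 317.38 = 103439.77
Ad valorem component: 103439.77 × 22.7% = 23480.83
Specific component: 6695 × 0.35 = 2343.25
Import duty = 23480.83 + 2343.25 = 25824.08
Buyer bears: freight 2306.60 + insurance 317.38 + destination terminal 160.54 + delivery 1555.17 + duty 25824.08 = 30163.77
Landed cost = invoice 100815.79 + 30163.77 = 130979.56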